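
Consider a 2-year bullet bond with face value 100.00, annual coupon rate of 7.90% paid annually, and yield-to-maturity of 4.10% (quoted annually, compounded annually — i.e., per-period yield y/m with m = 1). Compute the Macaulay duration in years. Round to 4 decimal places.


Coupon per period c = face * coupon_rate / m = 7.900000
Periods per year m = 1; per-period yield y/m = 0.041000
Number of cashflows N = 2
Cashflows (t years, CF_t, discount factor 1/(1+y/m)^(m*t), PV):
  t = 1.0000: CF_t = 7.900000, DF = 0.960615, PV = 7.588857
  t = 2.0000: CF_t = 107.900000, DF = 0.922781, PV = 99.568046
Price P = sum_t PV_t = 107.156903
Macaulay numerator sum_t t * PV_t:
  t * PV_t at t = 1.0000: 7.588857
  t * PV_t at t = 2.0000: 199.136093
Macaulay duration D = (sum_t t * PV_t) / P = 206.724950 / 107.156903 = 1.929180

Answer: Macaulay duration = 1.9292 years


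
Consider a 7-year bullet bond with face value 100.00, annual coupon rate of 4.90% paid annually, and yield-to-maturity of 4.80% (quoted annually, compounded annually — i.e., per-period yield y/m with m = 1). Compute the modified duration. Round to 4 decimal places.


Coupon per period c = face * coupon_rate / m = 4.900000
Periods per year m = 1; per-period yield y/m = 0.048000
Number of cashflows N = 7
Cashflows (t years, CF_t, discount factor 1/(1+y/m)^(m*t), PV):
  t = 1.0000: CF_t = 4.900000, DF = 0.954198, PV = 4.675573
  t = 2.0000: CF_t = 4.900000, DF = 0.910495, PV = 4.461424
  t = 3.0000: CF_t = 4.900000, DF = 0.868793, PV = 4.257084
  t = 4.0000: CF_t = 4.900000, DF = 0.829001, PV = 4.062103
  t = 5.0000: CF_t = 4.900000, DF = 0.791031, PV = 3.876053
  t = 6.0000: CF_t = 4.900000, DF = 0.754801, PV = 3.698524
  t = 7.0000: CF_t = 104.900000, DF = 0.720230, PV = 75.552095
Price P = sum_t PV_t = 100.582855
First compute Macaulay numerator sum_t t * PV_t:
  t * PV_t at t = 1.0000: 4.675573
  t * PV_t at t = 2.0000: 8.922848
  t * PV_t at t = 3.0000: 12.771252
  t * PV_t at t = 4.0000: 16.248413
  t * PV_t at t = 5.0000: 19.380263
  t * PV_t at t = 6.0000: 22.191141
  t * PV_t at t = 7.0000: 528.864663
Macaulay duration D = 613.054153 / 100.582855 = 6.095016
Modified duration = D / (1 + y/m) = 6.095016 / (1 + 0.048000) = 5.815855

Answer: Modified duration = 5.8159


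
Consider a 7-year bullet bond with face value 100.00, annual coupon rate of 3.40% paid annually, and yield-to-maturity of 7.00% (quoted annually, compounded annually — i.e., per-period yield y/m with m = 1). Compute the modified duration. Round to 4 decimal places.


Answer: Modified duration = 5.8474

Derivation:
Coupon per period c = face * coupon_rate / m = 3.400000
Periods per year m = 1; per-period yield y/m = 0.070000
Number of cashflows N = 7
Cashflows (t years, CF_t, discount factor 1/(1+y/m)^(m*t), PV):
  t = 1.0000: CF_t = 3.400000, DF = 0.934579, PV = 3.177570
  t = 2.0000: CF_t = 3.400000, DF = 0.873439, PV = 2.969692
  t = 3.0000: CF_t = 3.400000, DF = 0.816298, PV = 2.775413
  t = 4.0000: CF_t = 3.400000, DF = 0.762895, PV = 2.593844
  t = 5.0000: CF_t = 3.400000, DF = 0.712986, PV = 2.424153
  t = 6.0000: CF_t = 3.400000, DF = 0.666342, PV = 2.265564
  t = 7.0000: CF_t = 103.400000, DF = 0.622750, PV = 64.392323
Price P = sum_t PV_t = 80.598558
First compute Macaulay numerator sum_t t * PV_t:
  t * PV_t at t = 1.0000: 3.177570
  t * PV_t at t = 2.0000: 5.939383
  t * PV_t at t = 3.0000: 8.326238
  t * PV_t at t = 4.0000: 10.375375
  t * PV_t at t = 5.0000: 12.120765
  t * PV_t at t = 6.0000: 13.593381
  t * PV_t at t = 7.0000: 450.746263
Macaulay duration D = 504.278976 / 80.598558 = 6.256675
Modified duration = D / (1 + y/m) = 6.256675 / (1 + 0.070000) = 5.847360


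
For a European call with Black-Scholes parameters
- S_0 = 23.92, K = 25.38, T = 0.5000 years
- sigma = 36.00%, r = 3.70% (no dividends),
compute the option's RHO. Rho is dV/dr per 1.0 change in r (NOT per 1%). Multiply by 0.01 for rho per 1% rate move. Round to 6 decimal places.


Answer: Rho = 4.820057

Derivation:
d1 = -0.0327882790; d2 = -0.2873467203
phi(d1) = 0.3987278923; exp(-qT) = 1.0000000000; exp(-rT) = 0.9816700746
N(d2) = 0.3869234263
Rho = K*T*exp(-rT)*N(d2) = 25.3800 * 0.5000 * 0.9816700746 * 0.3869234263 = 4.820057


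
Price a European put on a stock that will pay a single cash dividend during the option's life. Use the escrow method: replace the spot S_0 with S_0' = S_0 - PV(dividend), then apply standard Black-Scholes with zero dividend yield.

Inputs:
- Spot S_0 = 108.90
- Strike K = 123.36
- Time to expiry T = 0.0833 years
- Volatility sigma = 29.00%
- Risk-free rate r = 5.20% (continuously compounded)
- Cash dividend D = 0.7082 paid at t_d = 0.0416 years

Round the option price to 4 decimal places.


PV(D) = D * exp(-r * t_d) = 0.7082 * 0.99783914 = 0.70666968
S_0' = S_0 - PV(D) = 108.9000 - 0.70666968 = 108.19333032
d1 = (ln(S_0'/K) + (r + sigma^2/2)*T) / (sigma*sqrt(T)) = -1.47376620
d2 = d1 - sigma*sqrt(T) = -1.55746525
exp(-rT) = 0.99567777
N(-d1) = 0.92972772; N(-d2) = 0.94031997
P = K * exp(-rT) * N(-d2) - S_0' * N(-d1) = 123.3600 * 0.99567777 * 0.94031997 - 108.19333032 * 0.92972772 = 14.9062

Answer: Price = 14.9062


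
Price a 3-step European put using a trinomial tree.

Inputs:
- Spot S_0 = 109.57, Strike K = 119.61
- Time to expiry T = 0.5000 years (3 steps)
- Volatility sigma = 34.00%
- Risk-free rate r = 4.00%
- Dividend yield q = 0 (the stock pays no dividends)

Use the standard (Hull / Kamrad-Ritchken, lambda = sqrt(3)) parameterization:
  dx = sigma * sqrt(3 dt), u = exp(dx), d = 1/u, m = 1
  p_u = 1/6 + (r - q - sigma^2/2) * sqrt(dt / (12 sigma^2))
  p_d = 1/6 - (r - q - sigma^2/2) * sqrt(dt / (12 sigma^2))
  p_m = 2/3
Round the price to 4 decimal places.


dt = T/N = 0.166667; dx = sigma*sqrt(3*dt) = 0.240416
u = exp(dx) = 1.271778; d = 1/u = 0.786300
p_u = 0.160497, p_m = 0.666667, p_d = 0.172837
Discount per step: exp(-r*dt) = 0.993356
Stock lattice S(k, j) with j the centered position index:
  k=0: S(0,+0) = 109.5700
  k=1: S(1,-1) = 86.1549; S(1,+0) = 109.5700; S(1,+1) = 139.3488
  k=2: S(2,-2) = 67.7437; S(2,-1) = 86.1549; S(2,+0) = 109.5700; S(2,+1) = 139.3488; S(2,+2) = 177.2208
  k=3: S(3,-3) = 53.2669; S(3,-2) = 67.7437; S(3,-1) = 86.1549; S(3,+0) = 109.5700; S(3,+1) = 139.3488; S(3,+2) = 177.2208; S(3,+3) = 225.3856
Terminal payoffs V(N, j) = max(K - S_T, 0):
  V(3,-3) = 66.343123; V(3,-2) = 51.866331; V(3,-1) = 33.455060; V(3,+0) = 10.040000; V(3,+1) = 0.000000; V(3,+2) = 0.000000; V(3,+3) = 0.000000
Backward induction: V(k, j) = exp(-r*dt) * [p_u * V(k+1, j+1) + p_m * V(k+1, j) + p_d * V(k+1, j-1)]
  V(2,-2) = exp(-r*dt) * [p_u*33.455060 + p_m*51.866331 + p_d*66.343123] = 51.071882
  V(2,-1) = exp(-r*dt) * [p_u*10.040000 + p_m*33.455060 + p_d*51.866331] = 32.660692
  V(2,+0) = exp(-r*dt) * [p_u*0.000000 + p_m*10.040000 + p_d*33.455060] = 12.392695
  V(2,+1) = exp(-r*dt) * [p_u*0.000000 + p_m*0.000000 + p_d*10.040000] = 1.723749
  V(2,+2) = exp(-r*dt) * [p_u*0.000000 + p_m*0.000000 + p_d*0.000000] = 0.000000
  V(1,-1) = exp(-r*dt) * [p_u*12.392695 + p_m*32.660692 + p_d*51.071882] = 32.373326
  V(1,+0) = exp(-r*dt) * [p_u*1.723749 + p_m*12.392695 + p_d*32.660692] = 14.089172
  V(1,+1) = exp(-r*dt) * [p_u*0.000000 + p_m*1.723749 + p_d*12.392695] = 3.269209
  V(0,+0) = exp(-r*dt) * [p_u*3.269209 + p_m*14.089172 + p_d*32.373326] = 15.409697

Answer: Price = V(0,0) = 15.4097


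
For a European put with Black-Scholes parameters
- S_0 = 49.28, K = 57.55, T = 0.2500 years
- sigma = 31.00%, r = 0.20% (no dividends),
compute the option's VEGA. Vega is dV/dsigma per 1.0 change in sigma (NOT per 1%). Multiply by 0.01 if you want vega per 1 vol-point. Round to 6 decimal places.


Answer: Vega = 6.437203

Derivation:
d1 = -0.9201504254; d2 = -1.0751504254
phi(d1) = 0.2612501410; exp(-qT) = 1.0000000000; exp(-rT) = 0.9995001250
Vega = S * exp(-qT) * phi(d1) * sqrt(T) = 49.2800 * 1.0000000000 * 0.2612501410 * 0.5000000000 = 6.437203


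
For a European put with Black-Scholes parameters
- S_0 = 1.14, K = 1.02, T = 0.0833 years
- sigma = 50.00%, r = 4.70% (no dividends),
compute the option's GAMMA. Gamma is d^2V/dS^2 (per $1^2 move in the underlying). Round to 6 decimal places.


d1 = 0.8700323529; d2 = 0.7257236560
phi(d1) = 0.2732367398; exp(-qT) = 1.0000000000; exp(-rT) = 0.9960925540
Gamma = exp(-qT) * phi(d1) / (S * sigma * sqrt(T)) = 1.0000000000 * 0.2732367398 / (1.1400 * 0.5000 * 0.2886173938) = 1.660893

Answer: Gamma = 1.660893


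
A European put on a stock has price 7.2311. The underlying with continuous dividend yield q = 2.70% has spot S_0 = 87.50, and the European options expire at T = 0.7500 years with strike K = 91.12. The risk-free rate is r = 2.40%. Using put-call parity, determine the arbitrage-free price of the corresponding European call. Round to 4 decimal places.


Answer: Call price = 3.4825

Derivation:
Put-call parity: C - P = S_0 * exp(-qT) - K * exp(-rT).
S_0 * exp(-qT) = 87.5000 * 0.97995365 = 85.74594475
K * exp(-rT) = 91.1200 * 0.98216103 = 89.49451327
C = P + S*exp(-qT) - K*exp(-rT)
C = 7.2311 + 85.74594475 - 89.49451327 = 3.4825


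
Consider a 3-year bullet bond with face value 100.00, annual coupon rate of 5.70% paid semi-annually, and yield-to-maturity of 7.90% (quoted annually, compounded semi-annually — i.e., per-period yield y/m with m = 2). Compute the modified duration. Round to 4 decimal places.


Answer: Modified duration = 2.6864

Derivation:
Coupon per period c = face * coupon_rate / m = 2.850000
Periods per year m = 2; per-period yield y/m = 0.039500
Number of cashflows N = 6
Cashflows (t years, CF_t, discount factor 1/(1+y/m)^(m*t), PV):
  t = 0.5000: CF_t = 2.850000, DF = 0.962001, PV = 2.741703
  t = 1.0000: CF_t = 2.850000, DF = 0.925446, PV = 2.637521
  t = 1.5000: CF_t = 2.850000, DF = 0.890280, PV = 2.537297
  t = 2.0000: CF_t = 2.850000, DF = 0.856450, PV = 2.440883
  t = 2.5000: CF_t = 2.850000, DF = 0.823906, PV = 2.348131
  t = 3.0000: CF_t = 102.850000, DF = 0.792598, PV = 81.518717
Price P = sum_t PV_t = 94.224251
First compute Macaulay numerator sum_t t * PV_t:
  t * PV_t at t = 0.5000: 1.370851
  t * PV_t at t = 1.0000: 2.637521
  t * PV_t at t = 1.5000: 3.805946
  t * PV_t at t = 2.0000: 4.881765
  t * PV_t at t = 2.5000: 5.870328
  t * PV_t at t = 3.0000: 244.556150
Macaulay duration D = 263.122562 / 94.224251 = 2.792514
Modified duration = D / (1 + y/m) = 2.792514 / (1 + 0.039500) = 2.686401


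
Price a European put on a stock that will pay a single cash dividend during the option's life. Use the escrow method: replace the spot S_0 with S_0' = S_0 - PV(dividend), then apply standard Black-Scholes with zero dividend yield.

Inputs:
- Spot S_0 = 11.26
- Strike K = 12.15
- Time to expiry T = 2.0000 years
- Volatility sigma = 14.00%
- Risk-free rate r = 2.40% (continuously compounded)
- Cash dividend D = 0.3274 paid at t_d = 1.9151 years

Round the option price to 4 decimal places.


Answer: Price = 1.2403

Derivation:
PV(D) = D * exp(-r * t_d) = 0.3274 * 0.95507787 = 0.31269250
S_0' = S_0 - PV(D) = 11.2600 - 0.31269250 = 10.94730750
d1 = (ln(S_0'/K) + (r + sigma^2/2)*T) / (sigma*sqrt(T)) = -0.18503789
d2 = d1 - sigma*sqrt(T) = -0.38302779
exp(-rT) = 0.95313379
N(-d1) = 0.57340034; N(-d2) = 0.64915042
P = K * exp(-rT) * N(-d2) - S_0' * N(-d1) = 12.1500 * 0.95313379 * 0.64915042 - 10.94730750 * 0.57340034 = 1.2403


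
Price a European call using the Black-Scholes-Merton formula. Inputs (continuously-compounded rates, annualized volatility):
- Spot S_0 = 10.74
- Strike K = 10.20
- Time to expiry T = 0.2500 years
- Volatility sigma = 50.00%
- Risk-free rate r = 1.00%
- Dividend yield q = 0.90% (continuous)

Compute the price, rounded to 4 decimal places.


Answer: Price = 1.3319

Derivation:
d1 = (ln(S/K) + (r - q + 0.5*sigma^2) * T) / (sigma * sqrt(T)) = 0.33234948
d2 = d1 - sigma * sqrt(T) = 0.08234948
exp(-rT) = 0.99750312; exp(-qT) = 0.99775253
C = S_0 * exp(-qT) * N(d1) - K * exp(-rT) * N(d2)
N(d1) = 0.63018731; N(d2) = 0.53281559
C = 10.7400 * 0.99775253 * 0.63018731 - 10.2000 * 0.99750312 * 0.53281559 = 1.3319


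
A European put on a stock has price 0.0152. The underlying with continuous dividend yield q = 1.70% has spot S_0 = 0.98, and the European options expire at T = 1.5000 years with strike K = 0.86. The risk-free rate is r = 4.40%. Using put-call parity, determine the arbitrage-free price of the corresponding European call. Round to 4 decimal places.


Answer: Call price = 0.1655

Derivation:
Put-call parity: C - P = S_0 * exp(-qT) - K * exp(-rT).
S_0 * exp(-qT) = 0.9800 * 0.97482238 = 0.95532593
K * exp(-rT) = 0.8600 * 0.93613086 = 0.80507254
C = P + S*exp(-qT) - K*exp(-rT)
C = 0.0152 + 0.95532593 - 0.80507254 = 0.1655


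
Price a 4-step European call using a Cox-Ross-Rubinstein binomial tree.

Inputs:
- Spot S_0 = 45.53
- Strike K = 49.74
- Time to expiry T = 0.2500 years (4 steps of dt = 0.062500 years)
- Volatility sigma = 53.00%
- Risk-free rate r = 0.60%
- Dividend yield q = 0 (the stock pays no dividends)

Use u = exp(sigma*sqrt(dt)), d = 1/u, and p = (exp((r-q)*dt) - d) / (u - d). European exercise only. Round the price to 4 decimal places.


Answer: Price = V(0,0) = 3.4216

Derivation:
dt = T/N = 0.062500
u = exp(sigma*sqrt(dt)) = 1.141679; d = 1/u = 0.875903
p = (exp((r-q)*dt) - d) / (u - d) = 0.468335
Discount per step: exp(-r*dt) = 0.999625
Stock lattice S(k, i) with i counting down-moves:
  k=0: S(0,0) = 45.5300
  k=1: S(1,0) = 51.9806; S(1,1) = 39.8799
  k=2: S(2,0) = 59.3452; S(2,1) = 45.5300; S(2,2) = 34.9309
  k=3: S(3,0) = 67.7532; S(3,1) = 51.9806; S(3,2) = 39.8799; S(3,3) = 30.5961
  k=4: S(4,0) = 77.3524; S(4,1) = 59.3452; S(4,2) = 45.5300; S(4,3) = 34.9309; S(4,4) = 26.7992
Terminal payoffs V(N, i) = max(S_T - K, 0):
  V(4,0) = 27.612388; V(4,1) = 9.605212; V(4,2) = 0.000000; V(4,3) = 0.000000; V(4,4) = 0.000000
Backward induction: V(k, i) = exp(-r*dt) * [p * V(k+1, i) + (1-p) * V(k+1, i+1)].
  V(3,0) = exp(-r*dt) * [p*27.612388 + (1-p)*9.605212] = 18.031833
  V(3,1) = exp(-r*dt) * [p*9.605212 + (1-p)*0.000000] = 4.496767
  V(3,2) = exp(-r*dt) * [p*0.000000 + (1-p)*0.000000] = 0.000000
  V(3,3) = exp(-r*dt) * [p*0.000000 + (1-p)*0.000000] = 0.000000
  V(2,0) = exp(-r*dt) * [p*18.031833 + (1-p)*4.496767] = 10.831644
  V(2,1) = exp(-r*dt) * [p*4.496767 + (1-p)*0.000000] = 2.105202
  V(2,2) = exp(-r*dt) * [p*0.000000 + (1-p)*0.000000] = 0.000000
  V(1,0) = exp(-r*dt) * [p*10.831644 + (1-p)*2.105202] = 6.189775
  V(1,1) = exp(-r*dt) * [p*2.105202 + (1-p)*0.000000] = 0.985569
  V(0,0) = exp(-r*dt) * [p*6.189775 + (1-p)*0.985569] = 3.421596


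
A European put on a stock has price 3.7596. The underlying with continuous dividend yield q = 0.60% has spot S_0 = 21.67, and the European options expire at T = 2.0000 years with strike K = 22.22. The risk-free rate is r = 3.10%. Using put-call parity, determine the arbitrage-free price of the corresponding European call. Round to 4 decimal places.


Answer: Call price = 4.2869

Derivation:
Put-call parity: C - P = S_0 * exp(-qT) - K * exp(-rT).
S_0 * exp(-qT) = 21.6700 * 0.98807171 = 21.41151402
K * exp(-rT) = 22.2200 * 0.93988289 = 20.88419774
C = P + S*exp(-qT) - K*exp(-rT)
C = 3.7596 + 21.41151402 - 20.88419774 = 4.2869


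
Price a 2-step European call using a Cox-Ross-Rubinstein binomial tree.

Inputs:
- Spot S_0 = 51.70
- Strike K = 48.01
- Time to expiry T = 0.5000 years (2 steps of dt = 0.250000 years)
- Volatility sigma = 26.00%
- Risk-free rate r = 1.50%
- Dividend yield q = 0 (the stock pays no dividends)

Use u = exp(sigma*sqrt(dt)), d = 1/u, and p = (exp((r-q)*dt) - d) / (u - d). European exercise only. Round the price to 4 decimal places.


dt = T/N = 0.250000
u = exp(sigma*sqrt(dt)) = 1.138828; d = 1/u = 0.878095
p = (exp((r-q)*dt) - d) / (u - d) = 0.481955
Discount per step: exp(-r*dt) = 0.996257
Stock lattice S(k, i) with i counting down-moves:
  k=0: S(0,0) = 51.7000
  k=1: S(1,0) = 58.8774; S(1,1) = 45.3975
  k=2: S(2,0) = 67.0513; S(2,1) = 51.7000; S(2,2) = 39.8634
Terminal payoffs V(N, i) = max(S_T - K, 0):
  V(2,0) = 19.041285; V(2,1) = 3.690000; V(2,2) = 0.000000
Backward induction: V(k, i) = exp(-r*dt) * [p * V(k+1, i) + (1-p) * V(k+1, i+1)].
  V(1,0) = exp(-r*dt) * [p*19.041285 + (1-p)*3.690000] = 11.047128
  V(1,1) = exp(-r*dt) * [p*3.690000 + (1-p)*0.000000] = 1.771758
  V(0,0) = exp(-r*dt) * [p*11.047128 + (1-p)*1.771758] = 6.218707

Answer: Price = V(0,0) = 6.2187


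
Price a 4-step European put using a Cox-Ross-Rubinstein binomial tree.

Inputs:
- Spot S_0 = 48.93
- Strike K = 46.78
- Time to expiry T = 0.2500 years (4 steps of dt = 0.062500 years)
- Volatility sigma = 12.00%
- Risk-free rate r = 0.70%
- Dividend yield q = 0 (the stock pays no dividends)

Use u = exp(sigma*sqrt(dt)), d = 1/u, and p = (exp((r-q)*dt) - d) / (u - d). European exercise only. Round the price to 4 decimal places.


dt = T/N = 0.062500
u = exp(sigma*sqrt(dt)) = 1.030455; d = 1/u = 0.970446
p = (exp((r-q)*dt) - d) / (u - d) = 0.499793
Discount per step: exp(-r*dt) = 0.999563
Stock lattice S(k, i) with i counting down-moves:
  k=0: S(0,0) = 48.9300
  k=1: S(1,0) = 50.4201; S(1,1) = 47.4839
  k=2: S(2,0) = 51.9557; S(2,1) = 48.9300; S(2,2) = 46.0805
  k=3: S(3,0) = 53.5379; S(3,1) = 50.4201; S(3,2) = 47.4839; S(3,3) = 44.7187
  k=4: S(4,0) = 55.1684; S(4,1) = 51.9557; S(4,2) = 48.9300; S(4,3) = 46.0805; S(4,4) = 43.3970
Terminal payoffs V(N, i) = max(K - S_T, 0):
  V(4,0) = 0.000000; V(4,1) = 0.000000; V(4,2) = 0.000000; V(4,3) = 0.699461; V(4,4) = 3.382983
Backward induction: V(k, i) = exp(-r*dt) * [p * V(k+1, i) + (1-p) * V(k+1, i+1)].
  V(3,0) = exp(-r*dt) * [p*0.000000 + (1-p)*0.000000] = 0.000000
  V(3,1) = exp(-r*dt) * [p*0.000000 + (1-p)*0.000000] = 0.000000
  V(3,2) = exp(-r*dt) * [p*0.000000 + (1-p)*0.699461] = 0.349723
  V(3,3) = exp(-r*dt) * [p*0.699461 + (1-p)*3.382983] = 2.040885
  V(2,0) = exp(-r*dt) * [p*0.000000 + (1-p)*0.000000] = 0.000000
  V(2,1) = exp(-r*dt) * [p*0.000000 + (1-p)*0.349723] = 0.174857
  V(2,2) = exp(-r*dt) * [p*0.349723 + (1-p)*2.040885] = 1.195132
  V(1,0) = exp(-r*dt) * [p*0.000000 + (1-p)*0.174857] = 0.087427
  V(1,1) = exp(-r*dt) * [p*0.174857 + (1-p)*1.195132] = 0.684906
  V(0,0) = exp(-r*dt) * [p*0.087427 + (1-p)*0.684906] = 0.386121

Answer: Price = V(0,0) = 0.3861


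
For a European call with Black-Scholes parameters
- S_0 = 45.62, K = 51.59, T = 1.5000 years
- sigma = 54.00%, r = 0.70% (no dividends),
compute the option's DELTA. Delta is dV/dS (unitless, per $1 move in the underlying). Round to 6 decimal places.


d1 = 0.1606054242; d2 = -0.5007568063
phi(d1) = 0.3938301380; exp(-qT) = 1.0000000000; exp(-rT) = 0.9895549326
N(d1) = 0.5637979088
Delta = exp(-qT) * N(d1) = 1.0000000000 * 0.5637979088 = 0.563798

Answer: Delta = 0.563798


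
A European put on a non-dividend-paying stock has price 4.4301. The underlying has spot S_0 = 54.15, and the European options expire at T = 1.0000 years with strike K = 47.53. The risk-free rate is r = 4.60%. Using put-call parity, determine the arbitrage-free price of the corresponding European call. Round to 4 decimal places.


Put-call parity: C - P = S_0 * exp(-qT) - K * exp(-rT).
S_0 * exp(-qT) = 54.1500 * 1.00000000 = 54.15000000
K * exp(-rT) = 47.5300 * 0.95504196 = 45.39314446
C = P + S*exp(-qT) - K*exp(-rT)
C = 4.4301 + 54.15000000 - 45.39314446 = 13.1870

Answer: Call price = 13.1870


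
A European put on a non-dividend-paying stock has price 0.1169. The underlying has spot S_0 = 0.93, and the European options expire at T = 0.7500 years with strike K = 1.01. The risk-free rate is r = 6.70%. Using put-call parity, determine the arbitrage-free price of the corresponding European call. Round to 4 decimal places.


Put-call parity: C - P = S_0 * exp(-qT) - K * exp(-rT).
S_0 * exp(-qT) = 0.9300 * 1.00000000 = 0.93000000
K * exp(-rT) = 1.0100 * 0.95099165 = 0.96050156
C = P + S*exp(-qT) - K*exp(-rT)
C = 0.1169 + 0.93000000 - 0.96050156 = 0.0864

Answer: Call price = 0.0864


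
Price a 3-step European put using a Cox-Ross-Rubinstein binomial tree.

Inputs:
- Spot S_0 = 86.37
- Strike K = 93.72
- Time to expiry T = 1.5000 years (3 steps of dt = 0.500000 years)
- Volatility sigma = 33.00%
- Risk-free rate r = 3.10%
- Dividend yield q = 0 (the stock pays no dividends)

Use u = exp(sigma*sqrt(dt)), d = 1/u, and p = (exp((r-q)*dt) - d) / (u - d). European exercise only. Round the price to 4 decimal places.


Answer: Price = V(0,0) = 16.5108

Derivation:
dt = T/N = 0.500000
u = exp(sigma*sqrt(dt)) = 1.262817; d = 1/u = 0.791880
p = (exp((r-q)*dt) - d) / (u - d) = 0.475096
Discount per step: exp(-r*dt) = 0.984620
Stock lattice S(k, i) with i counting down-moves:
  k=0: S(0,0) = 86.3700
  k=1: S(1,0) = 109.0695; S(1,1) = 68.3947
  k=2: S(2,0) = 137.7349; S(2,1) = 86.3700; S(2,2) = 54.1604
  k=3: S(3,0) = 173.9340; S(3,1) = 109.0695; S(3,2) = 68.3947; S(3,3) = 42.8885
Terminal payoffs V(N, i) = max(K - S_T, 0):
  V(3,0) = 0.000000; V(3,1) = 0.000000; V(3,2) = 25.325312; V(3,3) = 50.831459
Backward induction: V(k, i) = exp(-r*dt) * [p * V(k+1, i) + (1-p) * V(k+1, i+1)].
  V(2,0) = exp(-r*dt) * [p*0.000000 + (1-p)*0.000000] = 0.000000
  V(2,1) = exp(-r*dt) * [p*0.000000 + (1-p)*25.325312] = 13.088888
  V(2,2) = exp(-r*dt) * [p*25.325312 + (1-p)*50.831459] = 38.118145
  V(1,0) = exp(-r*dt) * [p*0.000000 + (1-p)*13.088888] = 6.764734
  V(1,1) = exp(-r*dt) * [p*13.088888 + (1-p)*38.118145] = 25.823453
  V(0,0) = exp(-r*dt) * [p*6.764734 + (1-p)*25.823453] = 16.510812


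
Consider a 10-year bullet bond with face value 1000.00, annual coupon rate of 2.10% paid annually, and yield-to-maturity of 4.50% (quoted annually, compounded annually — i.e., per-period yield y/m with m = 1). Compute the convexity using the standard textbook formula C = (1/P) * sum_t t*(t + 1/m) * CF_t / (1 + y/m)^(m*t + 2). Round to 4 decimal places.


Answer: Convexity = 87.5269

Derivation:
Coupon per period c = face * coupon_rate / m = 21.000000
Periods per year m = 1; per-period yield y/m = 0.045000
Number of cashflows N = 10
Cashflows (t years, CF_t, discount factor 1/(1+y/m)^(m*t), PV):
  t = 1.0000: CF_t = 21.000000, DF = 0.956938, PV = 20.095694
  t = 2.0000: CF_t = 21.000000, DF = 0.915730, PV = 19.230329
  t = 3.0000: CF_t = 21.000000, DF = 0.876297, PV = 18.402229
  t = 4.0000: CF_t = 21.000000, DF = 0.838561, PV = 17.609788
  t = 5.0000: CF_t = 21.000000, DF = 0.802451, PV = 16.851472
  t = 6.0000: CF_t = 21.000000, DF = 0.767896, PV = 16.125811
  t = 7.0000: CF_t = 21.000000, DF = 0.734828, PV = 15.431398
  t = 8.0000: CF_t = 21.000000, DF = 0.703185, PV = 14.766888
  t = 9.0000: CF_t = 21.000000, DF = 0.672904, PV = 14.130993
  t = 10.0000: CF_t = 1021.000000, DF = 0.643928, PV = 657.450163
Price P = sum_t PV_t = 810.094764
Convexity numerator sum_t t*(t + 1/m) * CF_t / (1+y/m)^(m*t + 2):
  t = 1.0000: term = 36.804457
  t = 2.0000: term = 105.658729
  t = 3.0000: term = 202.217664
  t = 4.0000: term = 322.516210
  t = 5.0000: term = 462.941928
  t = 6.0000: term = 620.209282
  t = 7.0000: term = 791.335607
  t = 8.0000: term = 973.618655
  t = 9.0000: term = 1164.615616
  t = 10.0000: term = 66225.148663
Convexity = (1/P) * sum = 70905.066812 / 810.094764 = 87.526880


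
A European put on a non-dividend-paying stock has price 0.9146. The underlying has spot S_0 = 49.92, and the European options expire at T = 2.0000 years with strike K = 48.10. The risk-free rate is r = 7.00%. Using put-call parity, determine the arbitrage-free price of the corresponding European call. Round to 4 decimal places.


Answer: Call price = 9.0185

Derivation:
Put-call parity: C - P = S_0 * exp(-qT) - K * exp(-rT).
S_0 * exp(-qT) = 49.9200 * 1.00000000 = 49.92000000
K * exp(-rT) = 48.1000 * 0.86935824 = 41.81613112
C = P + S*exp(-qT) - K*exp(-rT)
C = 0.9146 + 49.92000000 - 41.81613112 = 9.0185


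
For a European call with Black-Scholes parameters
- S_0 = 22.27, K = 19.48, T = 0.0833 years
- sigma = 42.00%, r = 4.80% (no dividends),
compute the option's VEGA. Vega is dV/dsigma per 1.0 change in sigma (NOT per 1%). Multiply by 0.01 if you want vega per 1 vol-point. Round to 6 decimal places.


Answer: Vega = 1.251415

Derivation:
d1 = 1.1978095616; d2 = 1.0765902562
phi(d1) = 0.1946966824; exp(-qT) = 1.0000000000; exp(-rT) = 0.9960095830
Vega = S * exp(-qT) * phi(d1) * sqrt(T) = 22.2700 * 1.0000000000 * 0.1946966824 * 0.2886173938 = 1.251415


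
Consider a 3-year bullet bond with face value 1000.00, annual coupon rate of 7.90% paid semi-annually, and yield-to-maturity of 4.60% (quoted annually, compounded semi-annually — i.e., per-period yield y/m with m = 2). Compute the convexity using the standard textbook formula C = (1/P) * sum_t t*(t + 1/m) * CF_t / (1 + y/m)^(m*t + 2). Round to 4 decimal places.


Coupon per period c = face * coupon_rate / m = 39.500000
Periods per year m = 2; per-period yield y/m = 0.023000
Number of cashflows N = 6
Cashflows (t years, CF_t, discount factor 1/(1+y/m)^(m*t), PV):
  t = 0.5000: CF_t = 39.500000, DF = 0.977517, PV = 38.611926
  t = 1.0000: CF_t = 39.500000, DF = 0.955540, PV = 37.743818
  t = 1.5000: CF_t = 39.500000, DF = 0.934056, PV = 36.895228
  t = 2.0000: CF_t = 39.500000, DF = 0.913056, PV = 36.065716
  t = 2.5000: CF_t = 39.500000, DF = 0.892528, PV = 35.254855
  t = 3.0000: CF_t = 1039.500000, DF = 0.872461, PV = 906.923575
Price P = sum_t PV_t = 1091.495117
Convexity numerator sum_t t*(t + 1/m) * CF_t / (1+y/m)^(m*t + 2):
  t = 0.5000: term = 18.447614
  t = 1.0000: term = 54.098574
  t = 1.5000: term = 105.764564
  t = 2.0000: term = 172.311117
  t = 2.5000: term = 252.655597
  t = 3.0000: term = 9099.315489
Convexity = (1/P) * sum = 9702.592955 / 1091.495117 = 8.889268

Answer: Convexity = 8.8893


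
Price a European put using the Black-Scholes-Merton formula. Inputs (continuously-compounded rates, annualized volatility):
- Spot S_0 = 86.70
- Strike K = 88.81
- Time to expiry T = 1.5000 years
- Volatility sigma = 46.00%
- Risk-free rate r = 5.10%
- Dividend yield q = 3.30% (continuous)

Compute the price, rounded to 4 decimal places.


d1 = (ln(S/K) + (r - q + 0.5*sigma^2) * T) / (sigma * sqrt(T)) = 0.28693576
d2 = d1 - sigma * sqrt(T) = -0.27644688
exp(-rT) = 0.92635291; exp(-qT) = 0.95170516
P = K * exp(-rT) * N(-d2) - S_0 * exp(-qT) * N(-d1)
N(-d1) = 0.38708075; N(-d2) = 0.60889757
P = 88.8100 * 0.92635291 * 0.60889757 - 86.7000 * 0.95170516 * 0.38708075 = 18.1545

Answer: Price = 18.1545


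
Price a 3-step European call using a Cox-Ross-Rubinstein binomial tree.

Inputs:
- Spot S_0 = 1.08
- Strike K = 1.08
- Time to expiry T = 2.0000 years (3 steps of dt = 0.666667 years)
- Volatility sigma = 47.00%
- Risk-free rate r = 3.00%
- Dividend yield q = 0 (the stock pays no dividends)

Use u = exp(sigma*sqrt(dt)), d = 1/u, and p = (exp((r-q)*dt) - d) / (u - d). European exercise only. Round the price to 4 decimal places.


dt = T/N = 0.666667
u = exp(sigma*sqrt(dt)) = 1.467783; d = 1/u = 0.681299
p = (exp((r-q)*dt) - d) / (u - d) = 0.430908
Discount per step: exp(-r*dt) = 0.980199
Stock lattice S(k, i) with i counting down-moves:
  k=0: S(0,0) = 1.0800
  k=1: S(1,0) = 1.5852; S(1,1) = 0.7358
  k=2: S(2,0) = 2.3267; S(2,1) = 1.0800; S(2,2) = 0.5013
  k=3: S(3,0) = 3.4151; S(3,1) = 1.5852; S(3,2) = 0.7358; S(3,3) = 0.3415
Terminal payoffs V(N, i) = max(S_T - K, 0):
  V(3,0) = 2.335149; V(3,1) = 0.505206; V(3,2) = 0.000000; V(3,3) = 0.000000
Backward induction: V(k, i) = exp(-r*dt) * [p * V(k+1, i) + (1-p) * V(k+1, i+1)].
  V(2,0) = exp(-r*dt) * [p*2.335149 + (1-p)*0.505206] = 1.268125
  V(2,1) = exp(-r*dt) * [p*0.505206 + (1-p)*0.000000] = 0.213386
  V(2,2) = exp(-r*dt) * [p*0.000000 + (1-p)*0.000000] = 0.000000
  V(1,0) = exp(-r*dt) * [p*1.268125 + (1-p)*0.213386] = 0.654656
  V(1,1) = exp(-r*dt) * [p*0.213386 + (1-p)*0.000000] = 0.090129
  V(0,0) = exp(-r*dt) * [p*0.654656 + (1-p)*0.090129] = 0.326787

Answer: Price = V(0,0) = 0.3268


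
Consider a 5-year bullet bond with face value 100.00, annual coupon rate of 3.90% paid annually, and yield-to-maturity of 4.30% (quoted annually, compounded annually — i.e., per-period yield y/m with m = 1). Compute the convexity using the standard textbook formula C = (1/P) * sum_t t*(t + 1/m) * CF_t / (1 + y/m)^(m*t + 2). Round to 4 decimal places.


Coupon per period c = face * coupon_rate / m = 3.900000
Periods per year m = 1; per-period yield y/m = 0.043000
Number of cashflows N = 5
Cashflows (t years, CF_t, discount factor 1/(1+y/m)^(m*t), PV):
  t = 1.0000: CF_t = 3.900000, DF = 0.958773, PV = 3.739214
  t = 2.0000: CF_t = 3.900000, DF = 0.919245, PV = 3.585056
  t = 3.0000: CF_t = 3.900000, DF = 0.881347, PV = 3.437254
  t = 4.0000: CF_t = 3.900000, DF = 0.845012, PV = 3.295546
  t = 5.0000: CF_t = 103.900000, DF = 0.810174, PV = 84.177109
Price P = sum_t PV_t = 98.234179
Convexity numerator sum_t t*(t + 1/m) * CF_t / (1+y/m)^(m*t + 2):
  t = 1.0000: term = 6.874509
  t = 2.0000: term = 19.773276
  t = 3.0000: term = 37.916157
  t = 4.0000: term = 60.588298
  t = 5.0000: term = 2321.382164
Convexity = (1/P) * sum = 2446.534403 / 98.234179 = 24.905124

Answer: Convexity = 24.9051


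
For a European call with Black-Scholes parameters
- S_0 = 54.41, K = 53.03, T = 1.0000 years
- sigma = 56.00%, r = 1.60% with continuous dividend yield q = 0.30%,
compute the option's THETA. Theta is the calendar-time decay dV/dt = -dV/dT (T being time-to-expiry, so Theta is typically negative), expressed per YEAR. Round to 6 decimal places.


d1 = 0.3490895881; d2 = -0.2109104119
phi(d1) = 0.3753597786; exp(-qT) = 0.9970044955; exp(-rT) = 0.9841273201
Theta = -S*exp(-qT)*phi(d1)*sigma/(2*sqrt(T)) - r*K*exp(-rT)*N(d2) + q*S*exp(-qT)*N(d1)
N(d1) = 0.6364889735; N(d2) = 0.4164785897; sqrt(T) = 1.0000000000
Term 1 = -54.4100 * 0.9970044955 * 0.3753597786 * 0.5600 / (2 * 1.0000000000) = -5.7014012692
Term 2 = -0.0160 * 53.0300 * 0.9841273201 * 0.4164785897 = -0.3477647653
Term 3 = 0.0030 * 54.4100 * 0.9970044955 * 0.6364889735 = 0.1035828799
Theta = -5.7014012692 + (-0.3477647653) + (0.1035828799) = -5.945583

Answer: Theta = -5.945583


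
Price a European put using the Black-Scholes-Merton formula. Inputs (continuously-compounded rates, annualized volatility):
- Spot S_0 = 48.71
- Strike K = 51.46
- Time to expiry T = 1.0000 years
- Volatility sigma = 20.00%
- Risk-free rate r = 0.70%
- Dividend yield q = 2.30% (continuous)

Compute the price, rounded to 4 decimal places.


Answer: Price = 5.9241

Derivation:
d1 = (ln(S/K) + (r - q + 0.5*sigma^2) * T) / (sigma * sqrt(T)) = -0.25460230
d2 = d1 - sigma * sqrt(T) = -0.45460230
exp(-rT) = 0.99302444; exp(-qT) = 0.97726248
P = K * exp(-rT) * N(-d2) - S_0 * exp(-qT) * N(-d1)
N(-d1) = 0.60048486; N(-d2) = 0.67530231
P = 51.4600 * 0.99302444 * 0.67530231 - 48.7100 * 0.97726248 * 0.60048486 = 5.9241


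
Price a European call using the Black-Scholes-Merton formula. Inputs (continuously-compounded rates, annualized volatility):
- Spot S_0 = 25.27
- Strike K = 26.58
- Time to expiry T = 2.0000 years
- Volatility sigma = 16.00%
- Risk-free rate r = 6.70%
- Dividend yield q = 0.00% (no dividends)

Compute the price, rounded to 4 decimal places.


d1 = (ln(S/K) + (r - q + 0.5*sigma^2) * T) / (sigma * sqrt(T)) = 0.48197666
d2 = d1 - sigma * sqrt(T) = 0.25570249
exp(-rT) = 0.87459006; exp(-qT) = 1.00000000
C = S_0 * exp(-qT) * N(d1) - K * exp(-rT) * N(d2)
N(d1) = 0.68508874; N(d2) = 0.60090971
C = 25.2700 * 1.00000000 * 0.68508874 - 26.5800 * 0.87459006 * 0.60090971 = 3.3431

Answer: Price = 3.3431


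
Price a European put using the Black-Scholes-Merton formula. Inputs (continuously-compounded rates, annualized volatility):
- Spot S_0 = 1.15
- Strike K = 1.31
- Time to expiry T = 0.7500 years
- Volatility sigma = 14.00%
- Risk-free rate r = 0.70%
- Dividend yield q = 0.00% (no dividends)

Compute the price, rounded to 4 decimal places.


Answer: Price = 0.1648

Derivation:
d1 = (ln(S/K) + (r - q + 0.5*sigma^2) * T) / (sigma * sqrt(T)) = -0.97048617
d2 = d1 - sigma * sqrt(T) = -1.09172973
exp(-rT) = 0.99476376; exp(-qT) = 1.00000000
P = K * exp(-rT) * N(-d2) - S_0 * exp(-qT) * N(-d1)
N(-d1) = 0.83409789; N(-d2) = 0.86252404
P = 1.3100 * 0.99476376 * 0.86252404 - 1.1500 * 1.00000000 * 0.83409789 = 0.1648


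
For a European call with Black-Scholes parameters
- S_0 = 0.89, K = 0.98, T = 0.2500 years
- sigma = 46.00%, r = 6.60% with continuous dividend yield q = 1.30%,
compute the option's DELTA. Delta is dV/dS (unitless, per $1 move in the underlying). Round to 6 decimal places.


Answer: Delta = 0.401448

Derivation:
d1 = -0.2462222128; d2 = -0.4762222128
phi(d1) = 0.3870307150; exp(-qT) = 0.9967552755; exp(-rT) = 0.9836353794
N(d1) = 0.4027551107
Delta = exp(-qT) * N(d1) = 0.9967552755 * 0.4027551107 = 0.401448


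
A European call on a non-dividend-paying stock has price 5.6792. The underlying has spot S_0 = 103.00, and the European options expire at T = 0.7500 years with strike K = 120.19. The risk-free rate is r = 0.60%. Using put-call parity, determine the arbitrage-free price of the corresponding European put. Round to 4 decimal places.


Put-call parity: C - P = S_0 * exp(-qT) - K * exp(-rT).
S_0 * exp(-qT) = 103.0000 * 1.00000000 = 103.00000000
K * exp(-rT) = 120.1900 * 0.99551011 = 119.65036010
P = C - S*exp(-qT) + K*exp(-rT)
P = 5.6792 - 103.00000000 + 119.65036010 = 22.3296

Answer: Put price = 22.3296


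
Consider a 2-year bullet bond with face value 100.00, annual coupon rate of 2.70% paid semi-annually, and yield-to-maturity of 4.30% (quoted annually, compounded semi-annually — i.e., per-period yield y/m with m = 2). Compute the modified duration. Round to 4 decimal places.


Coupon per period c = face * coupon_rate / m = 1.350000
Periods per year m = 2; per-period yield y/m = 0.021500
Number of cashflows N = 4
Cashflows (t years, CF_t, discount factor 1/(1+y/m)^(m*t), PV):
  t = 0.5000: CF_t = 1.350000, DF = 0.978953, PV = 1.321586
  t = 1.0000: CF_t = 1.350000, DF = 0.958348, PV = 1.293770
  t = 1.5000: CF_t = 1.350000, DF = 0.938177, PV = 1.266539
  t = 2.0000: CF_t = 101.350000, DF = 0.918431, PV = 93.082978
Price P = sum_t PV_t = 96.964873
First compute Macaulay numerator sum_t t * PV_t:
  t * PV_t at t = 0.5000: 0.660793
  t * PV_t at t = 1.0000: 1.293770
  t * PV_t at t = 1.5000: 1.899809
  t * PV_t at t = 2.0000: 186.165956
Macaulay duration D = 190.020328 / 96.964873 = 1.959682
Modified duration = D / (1 + y/m) = 1.959682 / (1 + 0.021500) = 1.918436

Answer: Modified duration = 1.9184


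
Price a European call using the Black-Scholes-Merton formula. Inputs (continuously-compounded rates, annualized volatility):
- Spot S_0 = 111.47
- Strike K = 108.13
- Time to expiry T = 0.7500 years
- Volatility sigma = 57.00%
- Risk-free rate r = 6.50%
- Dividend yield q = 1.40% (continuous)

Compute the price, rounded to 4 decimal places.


Answer: Price = 24.6476

Derivation:
d1 = (ln(S/K) + (r - q + 0.5*sigma^2) * T) / (sigma * sqrt(T)) = 0.38593088
d2 = d1 - sigma * sqrt(T) = -0.10770360
exp(-rT) = 0.95241920; exp(-qT) = 0.98955493
C = S_0 * exp(-qT) * N(d1) - K * exp(-rT) * N(d2)
N(d1) = 0.65022607; N(d2) = 0.45711541
C = 111.4700 * 0.98955493 * 0.65022607 - 108.1300 * 0.95241920 * 0.45711541 = 24.6476


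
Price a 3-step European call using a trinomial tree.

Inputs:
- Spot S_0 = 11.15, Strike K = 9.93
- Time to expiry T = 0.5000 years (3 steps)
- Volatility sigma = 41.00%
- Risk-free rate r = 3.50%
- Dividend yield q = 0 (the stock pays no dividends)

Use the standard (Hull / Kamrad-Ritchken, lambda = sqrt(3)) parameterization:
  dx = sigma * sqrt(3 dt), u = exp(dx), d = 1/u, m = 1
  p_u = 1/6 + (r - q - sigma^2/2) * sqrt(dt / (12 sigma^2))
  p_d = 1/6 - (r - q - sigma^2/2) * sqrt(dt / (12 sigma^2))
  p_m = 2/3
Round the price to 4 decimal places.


dt = T/N = 0.166667; dx = sigma*sqrt(3*dt) = 0.289914
u = exp(dx) = 1.336312; d = 1/u = 0.748328
p_u = 0.152568, p_m = 0.666667, p_d = 0.180766
Discount per step: exp(-r*dt) = 0.994184
Stock lattice S(k, j) with j the centered position index:
  k=0: S(0,+0) = 11.1500
  k=1: S(1,-1) = 8.3439; S(1,+0) = 11.1500; S(1,+1) = 14.8999
  k=2: S(2,-2) = 6.2439; S(2,-1) = 8.3439; S(2,+0) = 11.1500; S(2,+1) = 14.8999; S(2,+2) = 19.9109
  k=3: S(3,-3) = 4.6725; S(3,-2) = 6.2439; S(3,-1) = 8.3439; S(3,+0) = 11.1500; S(3,+1) = 14.8999; S(3,+2) = 19.9109; S(3,+3) = 26.6072
Terminal payoffs V(N, j) = max(S_T - K, 0):
  V(3,-3) = 0.000000; V(3,-2) = 0.000000; V(3,-1) = 0.000000; V(3,+0) = 1.220000; V(3,+1) = 4.969882; V(3,+2) = 9.980895; V(3,+3) = 16.677173
Backward induction: V(k, j) = exp(-r*dt) * [p_u * V(k+1, j+1) + p_m * V(k+1, j) + p_d * V(k+1, j-1)]
  V(2,-2) = exp(-r*dt) * [p_u*0.000000 + p_m*0.000000 + p_d*0.000000] = 0.000000
  V(2,-1) = exp(-r*dt) * [p_u*1.220000 + p_m*0.000000 + p_d*0.000000] = 0.185050
  V(2,+0) = exp(-r*dt) * [p_u*4.969882 + p_m*1.220000 + p_d*0.000000] = 1.562436
  V(2,+1) = exp(-r*dt) * [p_u*9.980895 + p_m*4.969882 + p_d*1.220000] = 5.027140
  V(2,+2) = exp(-r*dt) * [p_u*16.677173 + p_m*9.980895 + p_d*4.969882] = 10.037985
  V(1,-1) = exp(-r*dt) * [p_u*1.562436 + p_m*0.185050 + p_d*0.000000] = 0.359640
  V(1,+0) = exp(-r*dt) * [p_u*5.027140 + p_m*1.562436 + p_d*0.185050] = 1.831339
  V(1,+1) = exp(-r*dt) * [p_u*10.037985 + p_m*5.027140 + p_d*1.562436] = 5.135290
  V(0,+0) = exp(-r*dt) * [p_u*5.135290 + p_m*1.831339 + p_d*0.359640] = 2.057346

Answer: Price = V(0,0) = 2.0573


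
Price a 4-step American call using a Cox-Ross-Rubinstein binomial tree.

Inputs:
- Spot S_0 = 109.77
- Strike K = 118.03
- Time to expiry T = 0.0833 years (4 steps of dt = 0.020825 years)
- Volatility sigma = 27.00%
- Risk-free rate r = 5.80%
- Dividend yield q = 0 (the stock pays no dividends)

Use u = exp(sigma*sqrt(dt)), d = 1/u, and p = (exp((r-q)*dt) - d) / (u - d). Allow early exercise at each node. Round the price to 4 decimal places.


dt = T/N = 0.020825
u = exp(sigma*sqrt(dt)) = 1.039732; d = 1/u = 0.961786
p = (exp((r-q)*dt) - d) / (u - d) = 0.505766
Discount per step: exp(-r*dt) = 0.998793
Stock lattice S(k, i) with i counting down-moves:
  k=0: S(0,0) = 109.7700
  k=1: S(1,0) = 114.1314; S(1,1) = 105.5752
  k=2: S(2,0) = 118.6661; S(2,1) = 109.7700; S(2,2) = 101.5408
  k=3: S(3,0) = 123.3810; S(3,1) = 114.1314; S(3,2) = 105.5752; S(3,3) = 97.6605
  k=4: S(4,0) = 128.2832; S(4,1) = 118.6661; S(4,2) = 109.7700; S(4,3) = 101.5408; S(4,4) = 93.9285
Terminal payoffs V(N, i) = max(S_T - K, 0):
  V(4,0) = 10.253244; V(4,1) = 0.636135; V(4,2) = 0.000000; V(4,3) = 0.000000; V(4,4) = 0.000000
Backward induction: V(k, i) = exp(-r*dt) * [p * V(k+1, i) + (1-p) * V(k+1, i+1)]; then take max(V_cont, immediate exercise) for American.
  V(3,0) = exp(-r*dt) * [p*10.253244 + (1-p)*0.636135] = 5.493499; exercise = 5.351023; V(3,0) = max -> 5.493499
  V(3,1) = exp(-r*dt) * [p*0.636135 + (1-p)*0.000000] = 0.321347; exercise = 0.000000; V(3,1) = max -> 0.321347
  V(3,2) = exp(-r*dt) * [p*0.000000 + (1-p)*0.000000] = 0.000000; exercise = 0.000000; V(3,2) = max -> 0.000000
  V(3,3) = exp(-r*dt) * [p*0.000000 + (1-p)*0.000000] = 0.000000; exercise = 0.000000; V(3,3) = max -> 0.000000
  V(2,0) = exp(-r*dt) * [p*5.493499 + (1-p)*0.321347] = 2.933698; exercise = 0.636135; V(2,0) = max -> 2.933698
  V(2,1) = exp(-r*dt) * [p*0.321347 + (1-p)*0.000000] = 0.162330; exercise = 0.000000; V(2,1) = max -> 0.162330
  V(2,2) = exp(-r*dt) * [p*0.000000 + (1-p)*0.000000] = 0.000000; exercise = 0.000000; V(2,2) = max -> 0.000000
  V(1,0) = exp(-r*dt) * [p*2.933698 + (1-p)*0.162330] = 1.562105; exercise = 0.000000; V(1,0) = max -> 1.562105
  V(1,1) = exp(-r*dt) * [p*0.162330 + (1-p)*0.000000] = 0.082002; exercise = 0.000000; V(1,1) = max -> 0.082002
  V(0,0) = exp(-r*dt) * [p*1.562105 + (1-p)*0.082002] = 0.829585; exercise = 0.000000; V(0,0) = max -> 0.829585

Answer: Price = V(0,0) = 0.8296


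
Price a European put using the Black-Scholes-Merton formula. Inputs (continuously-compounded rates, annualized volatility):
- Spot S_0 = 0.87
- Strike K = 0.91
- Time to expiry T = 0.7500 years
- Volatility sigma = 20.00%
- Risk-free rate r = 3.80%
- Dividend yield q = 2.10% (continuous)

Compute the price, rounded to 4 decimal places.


d1 = (ln(S/K) + (r - q + 0.5*sigma^2) * T) / (sigma * sqrt(T)) = -0.09931226
d2 = d1 - sigma * sqrt(T) = -0.27251734
exp(-rT) = 0.97190229; exp(-qT) = 0.98437338
P = K * exp(-rT) * N(-d2) - S_0 * exp(-qT) * N(-d1)
N(-d1) = 0.53955483; N(-d2) = 0.60738787
P = 0.9100 * 0.97190229 * 0.60738787 - 0.8700 * 0.98437338 * 0.53955483 = 0.0751

Answer: Price = 0.0751


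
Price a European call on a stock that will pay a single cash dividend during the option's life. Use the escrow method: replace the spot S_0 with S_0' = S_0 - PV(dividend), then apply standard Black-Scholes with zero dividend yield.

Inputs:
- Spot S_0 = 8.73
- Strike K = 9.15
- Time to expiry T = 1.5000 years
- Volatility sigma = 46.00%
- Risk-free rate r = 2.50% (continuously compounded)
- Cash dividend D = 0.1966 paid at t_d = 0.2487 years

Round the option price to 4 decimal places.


PV(D) = D * exp(-r * t_d) = 0.1966 * 0.99380179 = 0.19538143
S_0' = S_0 - PV(D) = 8.7300 - 0.19538143 = 8.53461857
d1 = (ln(S_0'/K) + (r + sigma^2/2)*T) / (sigma*sqrt(T)) = 0.22467285
d2 = d1 - sigma*sqrt(T) = -0.33870979
exp(-rT) = 0.96319442
N(d1) = 0.58888311; N(d2) = 0.36741418
C = S_0' * N(d1) - K * exp(-rT) * N(d2) = 8.53461857 * 0.58888311 - 9.1500 * 0.96319442 * 0.36741418 = 1.7878

Answer: Price = 1.7878
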